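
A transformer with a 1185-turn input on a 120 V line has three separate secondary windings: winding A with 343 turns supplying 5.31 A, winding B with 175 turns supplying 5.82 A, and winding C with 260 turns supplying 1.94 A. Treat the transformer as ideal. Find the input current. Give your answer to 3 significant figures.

I_in ≈ 2.82 A

V_A = 120 × 343/1185 = 34.734 V; V_B = 120 × 175/1185 = 17.722 V; V_C = 120 × 260/1185 = 26.329 V.
P_out = V_A I_A + V_B I_B + V_C I_C = 34.734×5.31 + 17.722×5.82 + 26.329×1.94 = 184.44 + 103.14 + 51.078 = 338.66 W.
Ideal ⇒ P_in = P_out, so I_in = P_out/V_in = 338.66/120 = 2.82 A.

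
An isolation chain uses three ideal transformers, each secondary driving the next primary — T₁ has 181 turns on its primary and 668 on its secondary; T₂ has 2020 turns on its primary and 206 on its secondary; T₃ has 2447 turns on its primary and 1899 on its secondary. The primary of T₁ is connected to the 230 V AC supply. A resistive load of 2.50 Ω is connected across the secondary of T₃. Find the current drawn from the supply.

I_supply ≈ 7.85 A

After T₁: V = 230.00 × 668/181 = 848.84 V.
After T₂: V = 848.84 × 206/2020 = 86.565 V.
After T₃: V = 86.565 × 1899/2447 = 67.179 V.
I_load = 67.179/2.50 = 26.872 A, so P_out = 67.179 × 26.872 = 1805.2 W.
All ideal ⇒ P_in = P_out, so I_supply = 1805.2/230 = 7.85 A.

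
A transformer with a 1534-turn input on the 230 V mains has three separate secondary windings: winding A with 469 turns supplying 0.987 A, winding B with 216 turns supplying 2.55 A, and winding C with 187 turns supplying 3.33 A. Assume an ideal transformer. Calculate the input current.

V_A = 230 × 469/1534 = 70.319 V; V_B = 230 × 216/1534 = 32.386 V; V_C = 230 × 187/1534 = 28.038 V.
P_out = V_A I_A + V_B I_B + V_C I_C = 70.319×0.987 + 32.386×2.55 + 28.038×3.33 = 69.405 + 82.584 + 93.366 = 245.36 W.
Ideal ⇒ P_in = P_out, so I_in = P_out/V_in = 245.36/230 = 1.07 A.

I_in ≈ 1.07 A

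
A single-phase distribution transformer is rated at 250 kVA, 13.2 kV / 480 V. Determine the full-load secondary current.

I_s = S/V_s = 250000/480 = 521 A.

I_s ≈ 521 A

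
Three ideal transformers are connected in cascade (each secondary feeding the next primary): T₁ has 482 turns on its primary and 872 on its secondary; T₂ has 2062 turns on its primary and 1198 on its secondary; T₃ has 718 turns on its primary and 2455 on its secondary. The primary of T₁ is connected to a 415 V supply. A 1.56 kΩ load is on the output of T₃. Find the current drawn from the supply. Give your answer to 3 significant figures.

I_supply ≈ 3.44 A

After T₁: V = 415.00 × 872/482 = 750.79 V.
After T₂: V = 750.79 × 1198/2062 = 436.20 V.
After T₃: V = 436.20 × 2455/718 = 1491.5 V.
I_load = 1491.5/1560 = 0.95607 A, so P_out = 1491.5 × 0.95607 = 1425.9 W.
All ideal ⇒ P_in = P_out, so I_supply = 1425.9/415 = 3.44 A.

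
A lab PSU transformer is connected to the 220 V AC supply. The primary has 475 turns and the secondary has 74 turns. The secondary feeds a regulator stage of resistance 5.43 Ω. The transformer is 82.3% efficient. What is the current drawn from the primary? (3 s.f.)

V_s = 220 × 74/475 = 34.274 V.
I_s = V_s/R = 34.274/5.43 = 6.3119 A.
P_out = V_s I_s = 34.274 × 6.3119 = 216.33 W.
P_in = P_out/η = 216.33/0.823 = 262.86 W.
I_p = P_in/V_p = 262.86/220 = 1.19 A.

I_p ≈ 1.19 A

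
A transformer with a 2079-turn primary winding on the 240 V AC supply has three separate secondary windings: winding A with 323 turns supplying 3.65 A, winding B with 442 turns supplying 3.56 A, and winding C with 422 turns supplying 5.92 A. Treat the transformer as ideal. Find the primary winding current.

V_A = 240 × 323/2079 = 37.287 V; V_B = 240 × 442/2079 = 51.025 V; V_C = 240 × 422/2079 = 48.716 V.
P_out = V_A I_A + V_B I_B + V_C I_C = 37.287×3.65 + 51.025×3.56 + 48.716×5.92 = 136.10 + 181.65 + 288.40 = 606.14 W.
Ideal ⇒ P_in = P_out, so I_p = P_out/V_p = 606.14/240 = 2.53 A.

I_p ≈ 2.53 A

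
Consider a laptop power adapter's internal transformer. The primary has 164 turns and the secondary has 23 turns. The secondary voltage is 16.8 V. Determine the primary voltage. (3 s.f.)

V_p/V_s = N_p/N_s, so V_p = 16.8 × 164/23 = 120 V.

V_p ≈ 120 V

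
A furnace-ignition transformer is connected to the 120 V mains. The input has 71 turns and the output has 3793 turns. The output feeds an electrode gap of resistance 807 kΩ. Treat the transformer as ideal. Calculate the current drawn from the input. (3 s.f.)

V_out = V_in × N_out/N_in = 120 × 3793/71 = 6410.7 V.
I_out = V_out/R = 6410.7/807000 = 0.0079439 A.
For an ideal transformer I_in N_in = I_out N_out, so I_in = 0.0079439 × 3793/71 = 0.424 A.

I_in ≈ 0.424 A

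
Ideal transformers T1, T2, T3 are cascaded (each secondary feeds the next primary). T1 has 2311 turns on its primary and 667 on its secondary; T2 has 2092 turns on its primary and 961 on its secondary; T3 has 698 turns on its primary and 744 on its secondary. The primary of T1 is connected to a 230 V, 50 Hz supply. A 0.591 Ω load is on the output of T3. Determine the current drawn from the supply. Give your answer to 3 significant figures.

I_supply ≈ 7.77 A

After T1: V = 230.00 × 667/2311 = 66.383 V.
After T2: V = 66.383 × 961/2092 = 30.494 V.
After T3: V = 30.494 × 744/698 = 32.504 V.
I_load = 32.504/0.591 = 54.998 A, so P_out = 32.504 × 54.998 = 1787.6 W.
All ideal ⇒ P_in = P_out, so I_supply = 1787.6/230 = 7.77 A.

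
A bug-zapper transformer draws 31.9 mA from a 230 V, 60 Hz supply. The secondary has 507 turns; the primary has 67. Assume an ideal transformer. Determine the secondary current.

I_s/I_p = N_p/N_s, so I_s = 0.0319 × 67/507 = 0.00422 A.

I_s ≈ 0.00422 A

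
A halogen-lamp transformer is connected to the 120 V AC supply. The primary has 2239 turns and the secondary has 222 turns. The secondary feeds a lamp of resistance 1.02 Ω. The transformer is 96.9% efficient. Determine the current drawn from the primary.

I_p ≈ 1.19 A

V_s = 120 × 222/2239 = 11.898 V.
I_s = V_s/R = 11.898/1.02 = 11.665 A.
P_out = V_s I_s = 11.898 × 11.665 = 138.79 W.
P_in = P_out/η = 138.79/0.969 = 143.23 W.
I_p = P_in/V_p = 143.23/120 = 1.19 A.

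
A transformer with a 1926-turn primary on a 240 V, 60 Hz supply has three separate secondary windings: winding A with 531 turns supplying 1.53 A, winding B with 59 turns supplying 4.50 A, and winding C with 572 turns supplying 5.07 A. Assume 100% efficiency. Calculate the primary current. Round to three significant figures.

V_A = 240 × 531/1926 = 66.168 V; V_B = 240 × 59/1926 = 7.3520 V; V_C = 240 × 572/1926 = 71.277 V.
P_out = V_A I_A + V_B I_B + V_C I_C = 66.168×1.53 + 7.3520×4.50 + 71.277×5.07 = 101.24 + 33.084 + 361.38 = 495.70 W.
Ideal ⇒ P_in = P_out, so I_p = P_out/V_p = 495.70/240 = 2.07 A.

I_p ≈ 2.07 A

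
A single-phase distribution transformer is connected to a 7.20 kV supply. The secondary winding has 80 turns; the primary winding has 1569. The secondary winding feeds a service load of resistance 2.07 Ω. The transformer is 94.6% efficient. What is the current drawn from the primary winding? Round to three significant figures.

I_p ≈ 9.56 A

V_s = 7200 × 80/1569 = 367.11 V.
I_s = V_s/R = 367.11/2.07 = 177.35 A.
P_out = V_s I_s = 367.11 × 177.35 = 65107 W.
P_in = P_out/η = 65107/0.946 = 68824 W.
I_p = P_in/V_p = 68824/7200 = 9.56 A.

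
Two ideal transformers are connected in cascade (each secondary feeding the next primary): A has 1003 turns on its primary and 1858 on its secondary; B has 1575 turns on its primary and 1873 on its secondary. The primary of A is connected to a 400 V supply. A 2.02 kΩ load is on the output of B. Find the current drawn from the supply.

Secondary of A: V = 400.00 × 1858/1003 = 740.98 V.
Secondary of B: V = 740.98 × 1873/1575 = 881.17 V.
I_load = 881.17/2020 = 0.43623 A, so P_out = 881.17 × 0.43623 = 384.39 W.
All ideal ⇒ P_in = P_out, so I_supply = 384.39/400 = 0.961 A.

I_supply ≈ 0.961 A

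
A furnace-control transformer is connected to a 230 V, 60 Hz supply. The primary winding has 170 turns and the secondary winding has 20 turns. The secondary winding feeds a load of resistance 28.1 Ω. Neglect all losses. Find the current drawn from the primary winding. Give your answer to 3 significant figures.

I_p ≈ 0.113 A

V_s = V_p × N_s/N_p = 230 × 20/170 = 27.059 V.
I_s = V_s/R = 27.059/28.1 = 0.96295 A.
For an ideal transformer I_p N_p = I_s N_s, so I_p = 0.96295 × 20/170 = 0.113 A.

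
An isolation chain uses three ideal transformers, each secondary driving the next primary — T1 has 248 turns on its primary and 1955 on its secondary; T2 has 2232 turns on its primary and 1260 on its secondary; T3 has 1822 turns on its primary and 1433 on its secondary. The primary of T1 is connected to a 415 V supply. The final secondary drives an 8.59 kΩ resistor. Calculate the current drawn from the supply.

I_supply ≈ 0.592 A

After T1: V = 415.00 × 1955/248 = 3271.5 V.
After T2: V = 3271.5 × 1260/2232 = 1846.8 V.
After T3: V = 1846.8 × 1433/1822 = 1452.5 V.
I_load = 1452.5/8590 = 0.16909 A, so P_out = 1452.5 × 0.16909 = 245.61 W.
All ideal ⇒ P_in = P_out, so I_supply = 245.61/415 = 0.592 A.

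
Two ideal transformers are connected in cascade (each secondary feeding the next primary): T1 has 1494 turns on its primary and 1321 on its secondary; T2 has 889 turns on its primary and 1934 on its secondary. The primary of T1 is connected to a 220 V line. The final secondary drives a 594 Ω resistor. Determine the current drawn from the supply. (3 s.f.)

I_supply ≈ 1.37 A

After T1: V = 220.00 × 1321/1494 = 194.52 V.
After T2: V = 194.52 × 1934/889 = 423.18 V.
I_load = 423.18/594 = 0.71243 A, so P_out = 423.18 × 0.71243 = 301.49 W.
All ideal ⇒ P_in = P_out, so I_supply = 301.49/220 = 1.37 A.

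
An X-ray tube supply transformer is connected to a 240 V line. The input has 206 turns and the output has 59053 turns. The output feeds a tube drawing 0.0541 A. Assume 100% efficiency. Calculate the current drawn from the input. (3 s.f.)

I_in ≈ 15.5 A

For an ideal transformer I_in N_in = I_out N_out, so I_in = 0.0541 × 59053/206 = 15.5 A.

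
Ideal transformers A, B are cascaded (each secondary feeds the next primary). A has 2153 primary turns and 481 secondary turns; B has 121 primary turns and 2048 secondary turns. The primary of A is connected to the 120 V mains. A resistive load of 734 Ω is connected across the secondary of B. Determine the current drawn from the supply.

I_supply ≈ 2.34 A

After A: V = 120.00 × 481/2153 = 26.809 V.
After B: V = 26.809 × 2048/121 = 453.76 V.
I_load = 453.76/734 = 0.61820 A, so P_out = 453.76 × 0.61820 = 280.52 W.
All ideal ⇒ P_in = P_out, so I_supply = 280.52/120 = 2.34 A.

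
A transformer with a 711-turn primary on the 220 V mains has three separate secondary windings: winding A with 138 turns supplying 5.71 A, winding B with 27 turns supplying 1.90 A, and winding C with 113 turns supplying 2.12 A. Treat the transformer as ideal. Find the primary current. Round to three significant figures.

I_p ≈ 1.52 A

V_A = 220 × 138/711 = 42.700 V; V_B = 220 × 27/711 = 8.3544 V; V_C = 220 × 113/711 = 34.965 V.
P_out = V_A I_A + V_B I_B + V_C I_C = 42.700×5.71 + 8.3544×1.90 + 34.965×2.12 = 243.82 + 15.873 + 74.125 = 333.82 W.
Ideal ⇒ P_in = P_out, so I_p = P_out/V_p = 333.82/220 = 1.52 A.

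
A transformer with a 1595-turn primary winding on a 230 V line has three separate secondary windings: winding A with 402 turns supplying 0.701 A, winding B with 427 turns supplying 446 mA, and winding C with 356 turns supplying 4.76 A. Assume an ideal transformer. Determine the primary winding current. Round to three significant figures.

I_p ≈ 1.36 A

V_A = 230 × 402/1595 = 57.969 V; V_B = 230 × 427/1595 = 61.574 V; V_C = 230 × 356/1595 = 51.335 V.
P_out = V_A I_A + V_B I_B + V_C I_C = 57.969×0.701 + 61.574×0.446 + 51.335×4.76 = 40.636 + 27.462 + 244.36 = 312.45 W.
Ideal ⇒ P_in = P_out, so I_p = P_out/V_p = 312.45/230 = 1.36 A.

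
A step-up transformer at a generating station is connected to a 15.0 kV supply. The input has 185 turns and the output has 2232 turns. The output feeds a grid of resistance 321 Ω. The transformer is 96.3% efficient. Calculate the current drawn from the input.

I_in ≈ 7060 A

V_out = 15000 × 2232/185 = 180970 V.
I_out = V_out/R = 180970/321 = 563.78 A.
P_out = V_out I_out = 180970 × 563.78 = 1.0203×10^8 W.
P_in = P_out/η = 1.0203×10^8/0.963 = 1.0595×10^8 W.
I_in = P_in/V_in = 1.0595×10^8/15000 = 7060 A.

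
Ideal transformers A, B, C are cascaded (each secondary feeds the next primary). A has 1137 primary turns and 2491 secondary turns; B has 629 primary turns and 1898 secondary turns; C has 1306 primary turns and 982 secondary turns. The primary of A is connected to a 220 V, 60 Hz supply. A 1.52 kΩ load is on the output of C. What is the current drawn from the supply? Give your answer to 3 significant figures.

I_supply ≈ 3.58 A

After A: V = 220.00 × 2491/1137 = 481.99 V.
After B: V = 481.99 × 1898/629 = 1454.4 V.
After C: V = 1454.4 × 982/1306 = 1093.6 V.
I_load = 1093.6/1520 = 0.71946 A, so P_out = 1093.6 × 0.71946 = 786.78 W.
All ideal ⇒ P_in = P_out, so I_supply = 786.78/220 = 3.58 A.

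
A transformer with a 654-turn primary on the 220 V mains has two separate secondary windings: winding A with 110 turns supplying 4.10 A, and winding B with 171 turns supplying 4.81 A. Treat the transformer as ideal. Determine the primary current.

V_A = 220 × 110/654 = 37.003 V; V_B = 220 × 171/654 = 57.523 V.
P_out = V_A I_A + V_B I_B = 37.003×4.10 + 57.523×4.81 = 151.71 + 276.69 = 428.40 W.
Ideal ⇒ P_in = P_out, so I_p = P_out/V_p = 428.40/220 = 1.95 A.

I_p ≈ 1.95 A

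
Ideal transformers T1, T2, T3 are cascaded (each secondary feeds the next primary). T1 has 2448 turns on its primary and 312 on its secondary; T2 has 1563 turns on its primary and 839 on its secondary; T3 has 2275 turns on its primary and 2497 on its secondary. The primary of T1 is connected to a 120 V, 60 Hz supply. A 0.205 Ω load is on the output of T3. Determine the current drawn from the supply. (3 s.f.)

After T1: V = 120.00 × 312/2448 = 15.294 V.
After T2: V = 15.294 × 839/1563 = 8.2097 V.
After T3: V = 8.2097 × 2497/2275 = 9.0108 V.
I_load = 9.0108/0.205 = 43.955 A, so P_out = 9.0108 × 43.955 = 396.07 W.
All ideal ⇒ P_in = P_out, so I_supply = 396.07/120 = 3.30 A.

I_supply ≈ 3.30 A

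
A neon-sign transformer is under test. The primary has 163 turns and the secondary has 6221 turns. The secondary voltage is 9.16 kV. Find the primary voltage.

V_p ≈ 240 V

V_p/V_s = N_p/N_s, so V_p = 9160 × 163/6221 = 240 V.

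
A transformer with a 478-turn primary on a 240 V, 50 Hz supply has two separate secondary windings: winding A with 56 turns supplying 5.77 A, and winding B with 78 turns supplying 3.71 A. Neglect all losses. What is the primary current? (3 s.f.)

V_A = 240 × 56/478 = 28.117 V; V_B = 240 × 78/478 = 39.163 V.
P_out = V_A I_A + V_B I_B = 28.117×5.77 + 39.163×3.71 = 162.24 + 145.30 = 307.53 W.
Ideal ⇒ P_in = P_out, so I_p = P_out/V_p = 307.53/240 = 1.28 A.

I_p ≈ 1.28 A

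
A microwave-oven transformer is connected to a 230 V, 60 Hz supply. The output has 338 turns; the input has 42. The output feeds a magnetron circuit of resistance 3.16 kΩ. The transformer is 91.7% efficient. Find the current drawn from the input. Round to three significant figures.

I_in ≈ 5.14 A

V_out = 230 × 338/42 = 1851.0 V.
I_out = V_out/R = 1851.0/3160 = 0.58574 A.
P_out = V_out I_out = 1851.0 × 0.58574 = 1084.2 W.
P_in = P_out/η = 1084.2/0.917 = 1182.3 W.
I_in = P_in/V_in = 1182.3/230 = 5.14 A.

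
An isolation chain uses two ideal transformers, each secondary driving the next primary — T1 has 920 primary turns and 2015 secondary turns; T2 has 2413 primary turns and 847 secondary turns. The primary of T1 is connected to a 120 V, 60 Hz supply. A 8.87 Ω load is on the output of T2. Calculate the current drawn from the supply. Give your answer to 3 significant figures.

Secondary of T1: V = 120.00 × 2015/920 = 262.83 V.
Secondary of T2: V = 262.83 × 847/2413 = 92.256 V.
I_load = 92.256/8.87 = 10.401 A, so P_out = 92.256 × 10.401 = 959.55 W.
All ideal ⇒ P_in = P_out, so I_supply = 959.55/120 = 8.00 A.

I_supply ≈ 8.00 A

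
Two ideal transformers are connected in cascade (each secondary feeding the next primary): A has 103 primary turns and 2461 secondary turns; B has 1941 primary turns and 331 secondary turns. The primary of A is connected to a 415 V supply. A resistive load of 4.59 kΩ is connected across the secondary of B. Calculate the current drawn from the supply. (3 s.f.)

I_supply ≈ 1.50 A

After A: V = 415.00 × 2461/103 = 9915.7 V.
After B: V = 9915.7 × 331/1941 = 1690.9 V.
I_load = 1690.9/4590 = 0.36839 A, so P_out = 1690.9 × 0.36839 = 622.93 W.
All ideal ⇒ P_in = P_out, so I_supply = 622.93/415 = 1.50 A.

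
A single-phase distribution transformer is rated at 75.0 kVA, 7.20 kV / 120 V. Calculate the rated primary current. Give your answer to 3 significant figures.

I_p ≈ 10.4 A

I_p = S/V_p = 75000/7200 = 10.4 A.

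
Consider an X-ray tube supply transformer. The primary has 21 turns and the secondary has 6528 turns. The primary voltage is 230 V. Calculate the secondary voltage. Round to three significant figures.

V_s ≈ 71500 V

V_s/V_p = N_s/N_p, so V_s = 230 × 6528/21 = 71500 V.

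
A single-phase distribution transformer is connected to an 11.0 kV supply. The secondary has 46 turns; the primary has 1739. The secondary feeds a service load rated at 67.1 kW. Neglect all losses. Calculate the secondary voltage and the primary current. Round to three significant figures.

V_s = V_p × N_s/N_p = 11000 × 46/1739 = 290.97 V.
I_s = P/V_s = 67100/290.97 = 230.61 A.
I_p = I_s × N_s/N_p = 230.61 × 46/1739 = 6.10 A.

V_s ≈ 291 V, I_p ≈ 6.10 A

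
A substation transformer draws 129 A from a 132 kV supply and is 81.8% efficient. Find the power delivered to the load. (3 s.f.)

P_out ≈ 1.39×10^7 W

P_in = V_p I_p = 132000 × 129 = 1.7028×10^7 W.
P_out = η P_in = 0.818 × 1.7028×10^7 = 1.39×10^7 W.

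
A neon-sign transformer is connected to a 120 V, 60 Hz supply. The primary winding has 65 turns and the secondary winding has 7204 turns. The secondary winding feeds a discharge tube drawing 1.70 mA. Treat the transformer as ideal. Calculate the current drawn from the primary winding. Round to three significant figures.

For an ideal transformer I_p N_p = I_s N_s, so I_p = 0.00170 × 7204/65 = 0.188 A.

I_p ≈ 0.188 A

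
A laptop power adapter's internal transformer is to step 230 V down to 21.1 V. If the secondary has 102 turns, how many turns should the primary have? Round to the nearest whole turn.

N_p/N_s = V_p/V_s, so N_p = 102 × 230/21.1 = 1111.8 ≈ 1112 turns.

N_p = 1112 turns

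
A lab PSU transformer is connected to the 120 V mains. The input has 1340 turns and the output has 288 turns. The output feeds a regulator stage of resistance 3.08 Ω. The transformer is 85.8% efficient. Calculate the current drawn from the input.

I_in ≈ 2.10 A

V_out = 120 × 288/1340 = 25.791 V.
I_out = V_out/R = 25.791/3.08 = 8.3737 A.
P_out = V_out I_out = 25.791 × 8.3737 = 215.97 W.
P_in = P_out/η = 215.97/0.858 = 251.71 W.
I_in = P_in/V_in = 251.71/120 = 2.10 A.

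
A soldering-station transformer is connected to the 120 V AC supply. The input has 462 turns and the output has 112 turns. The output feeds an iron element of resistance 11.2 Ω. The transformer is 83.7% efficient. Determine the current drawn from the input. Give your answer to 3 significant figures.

V_out = 120 × 112/462 = 29.091 V.
I_out = V_out/R = 29.091/11.2 = 2.5974 A.
P_out = V_out I_out = 29.091 × 2.5974 = 75.561 W.
P_in = P_out/η = 75.561/0.837 = 90.276 W.
I_in = P_in/V_in = 90.276/120 = 0.752 A.

I_in ≈ 0.752 A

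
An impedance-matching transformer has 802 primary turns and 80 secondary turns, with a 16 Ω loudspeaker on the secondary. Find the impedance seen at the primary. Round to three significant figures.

Z_p ≈ 1610 Ω

Z_p = (N_p/N_s)² × Z_s = (802/80)² × 16 = 1610 Ω.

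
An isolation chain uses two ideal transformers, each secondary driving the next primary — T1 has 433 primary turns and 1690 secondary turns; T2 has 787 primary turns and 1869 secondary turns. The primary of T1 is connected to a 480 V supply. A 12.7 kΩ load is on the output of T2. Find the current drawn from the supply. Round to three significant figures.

I_supply ≈ 3.25 A

After T1: V = 480.00 × 1690/433 = 1873.4 V.
After T2: V = 1873.4 × 1869/787 = 4449.1 V.
I_load = 4449.1/12700 = 0.35032 A, so P_out = 4449.1 × 0.35032 = 1558.6 W.
All ideal ⇒ P_in = P_out, so I_supply = 1558.6/480 = 3.25 A.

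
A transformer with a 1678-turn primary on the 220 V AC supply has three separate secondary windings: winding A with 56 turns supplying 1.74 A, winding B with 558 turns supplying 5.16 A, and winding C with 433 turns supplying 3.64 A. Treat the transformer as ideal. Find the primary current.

V_A = 220 × 56/1678 = 7.3421 V; V_B = 220 × 558/1678 = 73.159 V; V_C = 220 × 433/1678 = 56.770 V.
P_out = V_A I_A + V_B I_B + V_C I_C = 7.3421×1.74 + 73.159×5.16 + 56.770×3.64 = 12.775 + 377.50 + 206.64 = 596.92 W.
Ideal ⇒ P_in = P_out, so I_p = P_out/V_p = 596.92/220 = 2.71 A.

I_p ≈ 2.71 A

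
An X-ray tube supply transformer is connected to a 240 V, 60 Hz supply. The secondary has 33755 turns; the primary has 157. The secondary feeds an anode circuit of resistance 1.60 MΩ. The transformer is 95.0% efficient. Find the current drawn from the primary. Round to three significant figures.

I_p ≈ 7.30 A

V_s = 240 × 33755/157 = 51600 V.
I_s = V_s/R = 51600/(1.60×10^6) = 0.032250 A.
P_out = V_s I_s = 51600 × 0.032250 = 1664.1 W.
P_in = P_out/η = 1664.1/0.950 = 1751.7 W.
I_p = P_in/V_p = 1751.7/240 = 7.30 A.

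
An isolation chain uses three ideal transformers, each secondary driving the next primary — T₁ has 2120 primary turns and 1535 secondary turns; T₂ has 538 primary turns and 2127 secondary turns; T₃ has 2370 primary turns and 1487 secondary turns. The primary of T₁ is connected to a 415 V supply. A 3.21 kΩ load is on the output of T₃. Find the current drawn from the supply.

After T₁: V = 415.00 × 1535/2120 = 300.48 V.
After T₂: V = 300.48 × 2127/538 = 1188.0 V.
After T₃: V = 1188.0 × 1487/2370 = 745.36 V.
I_load = 745.36/3210 = 0.23220 A, so P_out = 745.36 × 0.23220 = 173.07 W.
All ideal ⇒ P_in = P_out, so I_supply = 173.07/415 = 0.417 A.

I_supply ≈ 0.417 A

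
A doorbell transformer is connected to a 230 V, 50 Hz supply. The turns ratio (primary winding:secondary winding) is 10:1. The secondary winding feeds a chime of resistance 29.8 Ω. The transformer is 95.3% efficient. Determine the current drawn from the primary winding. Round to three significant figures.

V_s = 230 × 1/10 = 23.000 V.
I_s = V_s/R = 23.000/29.8 = 0.77181 A.
P_out = V_s I_s = 23.000 × 0.77181 = 17.752 W.
P_in = P_out/η = 17.752/0.953 = 18.627 W.
I_p = P_in/V_p = 18.627/230 = 0.0810 A.

I_p ≈ 0.0810 A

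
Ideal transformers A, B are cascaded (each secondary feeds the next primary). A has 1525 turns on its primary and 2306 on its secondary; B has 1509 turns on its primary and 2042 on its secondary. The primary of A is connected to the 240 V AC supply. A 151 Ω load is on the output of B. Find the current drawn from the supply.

After A: V = 240.00 × 2306/1525 = 362.91 V.
After B: V = 362.91 × 2042/1509 = 491.10 V.
I_load = 491.10/151 = 3.2523 A, so P_out = 491.10 × 3.2523 = 1597.2 W.
All ideal ⇒ P_in = P_out, so I_supply = 1597.2/240 = 6.65 A.

I_supply ≈ 6.65 A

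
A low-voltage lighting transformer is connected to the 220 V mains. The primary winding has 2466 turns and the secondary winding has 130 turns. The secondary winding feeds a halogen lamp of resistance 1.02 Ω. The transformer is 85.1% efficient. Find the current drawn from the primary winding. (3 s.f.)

I_p ≈ 0.704 A

V_s = 220 × 130/2466 = 11.598 V.
I_s = V_s/R = 11.598/1.02 = 11.370 A.
P_out = V_s I_s = 11.598 × 11.370 = 131.87 W.
P_in = P_out/η = 131.87/0.851 = 154.96 W.
I_p = P_in/V_p = 154.96/220 = 0.704 A.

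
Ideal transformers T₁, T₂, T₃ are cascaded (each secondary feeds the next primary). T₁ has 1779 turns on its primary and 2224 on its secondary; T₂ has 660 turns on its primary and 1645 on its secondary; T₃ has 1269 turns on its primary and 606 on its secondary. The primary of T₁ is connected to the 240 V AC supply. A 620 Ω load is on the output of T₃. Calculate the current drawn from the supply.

I_supply ≈ 0.857 A

Secondary of T₁: V = 240.00 × 2224/1779 = 300.03 V.
Secondary of T₂: V = 300.03 × 1645/660 = 747.81 V.
Secondary of T₃: V = 747.81 × 606/1269 = 357.11 V.
I_load = 357.11/620 = 0.57599 A, so P_out = 357.11 × 0.57599 = 205.69 W.
All ideal ⇒ P_in = P_out, so I_supply = 205.69/240 = 0.857 A.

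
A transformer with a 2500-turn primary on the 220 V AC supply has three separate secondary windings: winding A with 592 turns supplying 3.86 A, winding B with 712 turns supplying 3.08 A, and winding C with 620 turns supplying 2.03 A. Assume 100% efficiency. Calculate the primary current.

V_A = 220 × 592/2500 = 52.096 V; V_B = 220 × 712/2500 = 62.656 V; V_C = 220 × 620/2500 = 54.560 V.
P_out = V_A I_A + V_B I_B + V_C I_C = 52.096×3.86 + 62.656×3.08 + 54.560×2.03 = 201.09 + 192.98 + 110.76 = 504.83 W.
Ideal ⇒ P_in = P_out, so I_p = P_out/V_p = 504.83/220 = 2.29 A.

I_p ≈ 2.29 A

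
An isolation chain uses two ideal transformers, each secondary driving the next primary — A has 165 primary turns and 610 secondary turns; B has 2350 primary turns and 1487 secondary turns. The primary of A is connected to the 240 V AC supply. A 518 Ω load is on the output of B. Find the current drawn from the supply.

I_supply ≈ 2.54 A

After A: V = 240.00 × 610/165 = 887.27 V.
After B: V = 887.27 × 1487/2350 = 561.44 V.
I_load = 561.44/518 = 1.0839 A, so P_out = 561.44 × 1.0839 = 608.51 W.
All ideal ⇒ P_in = P_out, so I_supply = 608.51/240 = 2.54 A.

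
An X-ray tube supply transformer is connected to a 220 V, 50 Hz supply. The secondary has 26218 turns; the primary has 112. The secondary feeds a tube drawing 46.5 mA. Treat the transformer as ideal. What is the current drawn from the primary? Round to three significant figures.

For an ideal transformer I_p N_p = I_s N_s, so I_p = 0.0465 × 26218/112 = 10.9 A.

I_p ≈ 10.9 A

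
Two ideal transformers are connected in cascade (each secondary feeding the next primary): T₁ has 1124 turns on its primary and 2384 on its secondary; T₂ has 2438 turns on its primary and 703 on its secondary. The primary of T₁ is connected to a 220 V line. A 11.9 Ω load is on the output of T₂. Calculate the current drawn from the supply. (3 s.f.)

I_supply ≈ 6.92 A

Secondary of T₁: V = 220.00 × 2384/1124 = 466.62 V.
Secondary of T₂: V = 466.62 × 703/2438 = 134.55 V.
I_load = 134.55/11.9 = 11.307 A, so P_out = 134.55 × 11.307 = 1521.3 W.
All ideal ⇒ P_in = P_out, so I_supply = 1521.3/220 = 6.92 A.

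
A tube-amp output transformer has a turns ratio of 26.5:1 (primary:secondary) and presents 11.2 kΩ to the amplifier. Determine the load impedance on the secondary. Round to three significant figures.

Z_s = Z_p/(N_p/N_s)² = 11200/26.5² = 15.9 Ω.

Z_s ≈ 15.9 Ω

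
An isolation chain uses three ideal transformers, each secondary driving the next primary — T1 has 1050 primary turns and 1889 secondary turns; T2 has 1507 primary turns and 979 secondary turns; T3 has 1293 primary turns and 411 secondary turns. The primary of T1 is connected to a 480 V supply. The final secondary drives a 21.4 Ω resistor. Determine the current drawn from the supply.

After T1: V = 480.00 × 1889/1050 = 863.54 V.
After T2: V = 863.54 × 979/1507 = 560.99 V.
After T3: V = 560.99 × 411/1293 = 178.32 V.
I_load = 178.32/21.4 = 8.3326 A, so P_out = 178.32 × 8.3326 = 1485.9 W.
All ideal ⇒ P_in = P_out, so I_supply = 1485.9/480 = 3.10 A.

I_supply ≈ 3.10 A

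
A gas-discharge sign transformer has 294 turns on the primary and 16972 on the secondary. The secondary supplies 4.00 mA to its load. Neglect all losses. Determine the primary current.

I_p ≈ 0.231 A

For an ideal transformer I_p/I_s = N_s/N_p, so I_p = 0.00400 × 16972/294 = 0.231 A.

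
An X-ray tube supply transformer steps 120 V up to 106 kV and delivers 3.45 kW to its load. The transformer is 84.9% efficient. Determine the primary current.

I_p ≈ 33.9 A

P_in = P_out/η = 3450/0.849 = 4063.6 W.
I_p = P_in/V_p = 4063.6/120 = 33.9 A.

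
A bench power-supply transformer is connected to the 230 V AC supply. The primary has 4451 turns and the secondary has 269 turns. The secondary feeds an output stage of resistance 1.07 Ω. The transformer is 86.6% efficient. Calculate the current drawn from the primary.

V_s = 230 × 269/4451 = 13.900 V.
I_s = V_s/R = 13.900/1.07 = 12.991 A.
P_out = V_s I_s = 13.900 × 12.991 = 180.58 W.
P_in = P_out/η = 180.58/0.866 = 208.52 W.
I_p = P_in/V_p = 208.52/230 = 0.907 A.

I_p ≈ 0.907 A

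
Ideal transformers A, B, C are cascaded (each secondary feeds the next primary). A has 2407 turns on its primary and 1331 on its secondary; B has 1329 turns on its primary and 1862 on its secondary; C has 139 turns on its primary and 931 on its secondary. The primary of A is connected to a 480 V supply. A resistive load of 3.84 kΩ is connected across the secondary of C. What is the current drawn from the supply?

I_supply ≈ 3.37 A

Secondary of A: V = 480.00 × 1331/2407 = 265.43 V.
Secondary of B: V = 265.43 × 1862/1329 = 371.88 V.
Secondary of C: V = 371.88 × 931/139 = 2490.8 V.
I_load = 2490.8/3840 = 0.64864 A, so P_out = 2490.8 × 0.64864 = 1615.6 W.
All ideal ⇒ P_in = P_out, so I_supply = 1615.6/480 = 3.37 A.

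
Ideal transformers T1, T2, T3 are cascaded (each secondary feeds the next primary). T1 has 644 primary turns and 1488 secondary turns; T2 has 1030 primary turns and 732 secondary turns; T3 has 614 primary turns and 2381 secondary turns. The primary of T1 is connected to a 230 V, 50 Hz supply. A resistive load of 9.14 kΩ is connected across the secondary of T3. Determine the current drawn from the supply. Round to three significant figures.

I_supply ≈ 1.02 A

After T1: V = 230.00 × 1488/644 = 531.43 V.
After T2: V = 531.43 × 732/1030 = 377.68 V.
After T3: V = 377.68 × 2381/614 = 1464.6 V.
I_load = 1464.6/9140 = 0.16024 A, so P_out = 1464.6 × 0.16024 = 234.68 W.
All ideal ⇒ P_in = P_out, so I_supply = 234.68/230 = 1.02 A.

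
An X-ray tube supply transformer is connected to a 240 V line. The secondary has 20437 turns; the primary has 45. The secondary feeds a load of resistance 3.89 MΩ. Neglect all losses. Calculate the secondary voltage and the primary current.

V_s ≈ 109000 V, I_p ≈ 12.7 A

V_s = V_p × N_s/N_p = 240 × 20437/45 = 109000 V.
I_s = V_s/R = 109000/(3.89×10^6) = 0.028020 A.
I_p = I_s × N_s/N_p = 0.028020 × 20437/45 = 12.7 A.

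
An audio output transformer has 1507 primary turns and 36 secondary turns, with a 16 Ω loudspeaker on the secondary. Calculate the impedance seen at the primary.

Z_p ≈ 28000 Ω

Z_p = (N_p/N_s)² × Z_s = (1507/36)² × 16 = 28000 Ω.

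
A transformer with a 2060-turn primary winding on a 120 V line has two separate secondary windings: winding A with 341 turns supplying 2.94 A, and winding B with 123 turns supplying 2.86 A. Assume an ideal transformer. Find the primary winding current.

V_A = 120 × 341/2060 = 19.864 V; V_B = 120 × 123/2060 = 7.1650 V.
P_out = V_A I_A + V_B I_B = 19.864×2.94 + 7.1650×2.86 = 58.400 + 20.492 = 78.892 W.
Ideal ⇒ P_in = P_out, so I_p = P_out/V_p = 78.892/120 = 0.657 A.

I_p ≈ 0.657 A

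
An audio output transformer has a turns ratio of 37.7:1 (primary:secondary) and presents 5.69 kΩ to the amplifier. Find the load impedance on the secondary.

Z_s ≈ 4.00 Ω

Z_s = Z_p/(N_p/N_s)² = 5690/37.7² = 4.00 Ω.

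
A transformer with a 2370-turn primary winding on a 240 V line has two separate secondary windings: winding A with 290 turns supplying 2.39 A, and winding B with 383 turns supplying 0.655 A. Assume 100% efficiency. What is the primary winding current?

I_p ≈ 0.398 A

V_A = 240 × 290/2370 = 29.367 V; V_B = 240 × 383/2370 = 38.785 V.
P_out = V_A I_A + V_B I_B = 29.367×2.39 + 38.785×0.655 = 70.187 + 25.404 = 95.591 W.
Ideal ⇒ P_in = P_out, so I_p = P_out/V_p = 95.591/240 = 0.398 A.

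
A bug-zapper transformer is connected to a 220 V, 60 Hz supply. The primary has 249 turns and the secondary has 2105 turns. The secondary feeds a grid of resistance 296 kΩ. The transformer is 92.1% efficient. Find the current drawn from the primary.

I_p ≈ 0.0577 A

V_s = 220 × 2105/249 = 1859.8 V.
I_s = V_s/R = 1859.8/296000 = 0.0062832 A.
P_out = V_s I_s = 1859.8 × 0.0062832 = 11.686 W.
P_in = P_out/η = 11.686/0.921 = 12.688 W.
I_p = P_in/V_p = 12.688/220 = 0.0577 A.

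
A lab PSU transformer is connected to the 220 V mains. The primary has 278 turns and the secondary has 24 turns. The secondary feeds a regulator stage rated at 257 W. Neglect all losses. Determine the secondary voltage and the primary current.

V_s ≈ 19.0 V, I_p ≈ 1.17 A

V_s = V_p × N_s/N_p = 220 × 24/278 = 18.993 V.
I_s = P/V_s = 257/18.993 = 13.531 A.
I_p = I_s × N_s/N_p = 13.531 × 24/278 = 1.17 A.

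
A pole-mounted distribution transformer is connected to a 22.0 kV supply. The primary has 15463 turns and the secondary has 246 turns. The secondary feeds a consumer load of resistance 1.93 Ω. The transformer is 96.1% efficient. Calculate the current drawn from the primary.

V_s = 22000 × 246/15463 = 350.00 V.
I_s = V_s/R = 350.00/1.93 = 181.35 A.
P_out = V_s I_s = 350.00 × 181.35 = 63470 W.
P_in = P_out/η = 63470/0.961 = 66046 W.
I_p = P_in/V_p = 66046/22000 = 3.00 A.

I_p ≈ 3.00 A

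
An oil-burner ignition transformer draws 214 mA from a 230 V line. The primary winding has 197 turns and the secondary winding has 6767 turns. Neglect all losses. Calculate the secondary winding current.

I_s ≈ 0.00623 A

I_s/I_p = N_p/N_s, so I_s = 0.214 × 197/6767 = 0.00623 A.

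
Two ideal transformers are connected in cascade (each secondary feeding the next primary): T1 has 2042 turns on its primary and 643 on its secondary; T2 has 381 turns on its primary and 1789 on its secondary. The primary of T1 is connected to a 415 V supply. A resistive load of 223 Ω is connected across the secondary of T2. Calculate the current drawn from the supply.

I_supply ≈ 4.07 A

Secondary of T1: V = 415.00 × 643/2042 = 130.68 V.
Secondary of T2: V = 130.68 × 1789/381 = 613.60 V.
I_load = 613.60/223 = 2.7516 A, so P_out = 613.60 × 2.7516 = 1688.4 W.
All ideal ⇒ P_in = P_out, so I_supply = 1688.4/415 = 4.07 A.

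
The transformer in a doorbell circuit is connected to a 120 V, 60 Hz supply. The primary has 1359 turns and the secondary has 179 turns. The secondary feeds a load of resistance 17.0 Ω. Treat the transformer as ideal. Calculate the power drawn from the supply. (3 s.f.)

V_s = V_p × N_s/N_p = 120 × 179/1359 = 15.806 V.
I_s = V_s/R = 15.806/17.0 = 0.92975 A.
I_p = I_s × N_s/N_p = 0.92975 × 179/1359 = 0.12246 A.
P = V_p I_p = 120 × 0.12246 = 14.7 W.

P ≈ 14.7 W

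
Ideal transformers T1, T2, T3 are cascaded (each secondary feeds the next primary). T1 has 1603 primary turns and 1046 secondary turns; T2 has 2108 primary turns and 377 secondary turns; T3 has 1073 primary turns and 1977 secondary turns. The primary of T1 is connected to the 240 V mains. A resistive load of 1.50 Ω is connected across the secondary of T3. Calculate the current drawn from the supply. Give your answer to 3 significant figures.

Secondary of T1: V = 240.00 × 1046/1603 = 156.61 V.
Secondary of T2: V = 156.61 × 377/2108 = 28.008 V.
Secondary of T3: V = 28.008 × 1977/1073 = 51.604 V.
I_load = 51.604/1.50 = 34.403 A, so P_out = 51.604 × 34.403 = 1775.3 W.
All ideal ⇒ P_in = P_out, so I_supply = 1775.3/240 = 7.40 A.

I_supply ≈ 7.40 A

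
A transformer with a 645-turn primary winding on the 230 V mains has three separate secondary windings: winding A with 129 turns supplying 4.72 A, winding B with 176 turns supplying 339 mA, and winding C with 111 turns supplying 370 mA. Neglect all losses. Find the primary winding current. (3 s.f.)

V_A = 230 × 129/645 = 46.000 V; V_B = 230 × 176/645 = 62.760 V; V_C = 230 × 111/645 = 39.581 V.
P_out = V_A I_A + V_B I_B + V_C I_C = 46.000×4.72 + 62.760×0.339 + 39.581×0.370 = 217.12 + 21.276 + 14.645 = 253.04 W.
Ideal ⇒ P_in = P_out, so I_p = P_out/V_p = 253.04/230 = 1.10 A.

I_p ≈ 1.10 A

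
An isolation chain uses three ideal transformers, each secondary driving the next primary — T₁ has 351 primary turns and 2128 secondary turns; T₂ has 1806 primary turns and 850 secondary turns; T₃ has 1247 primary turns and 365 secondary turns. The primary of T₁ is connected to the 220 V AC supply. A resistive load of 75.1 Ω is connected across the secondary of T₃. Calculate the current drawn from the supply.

I_supply ≈ 2.04 A

Secondary of T₁: V = 220.00 × 2128/351 = 1333.8 V.
Secondary of T₂: V = 1333.8 × 850/1806 = 627.75 V.
Secondary of T₃: V = 627.75 × 365/1247 = 183.74 V.
I_load = 183.74/75.1 = 2.4467 A, so P_out = 183.74 × 2.4467 = 449.56 W.
All ideal ⇒ P_in = P_out, so I_supply = 449.56/220 = 2.04 A.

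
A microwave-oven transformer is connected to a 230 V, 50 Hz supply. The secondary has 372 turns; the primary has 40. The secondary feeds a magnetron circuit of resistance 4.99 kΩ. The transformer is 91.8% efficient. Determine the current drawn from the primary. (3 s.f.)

V_s = 230 × 372/40 = 2139.0 V.
I_s = V_s/R = 2139.0/4990 = 0.42866 A.
P_out = V_s I_s = 2139.0 × 0.42866 = 916.90 W.
P_in = P_out/η = 916.90/0.918 = 998.80 W.
I_p = P_in/V_p = 998.80/230 = 4.34 A.

I_p ≈ 4.34 A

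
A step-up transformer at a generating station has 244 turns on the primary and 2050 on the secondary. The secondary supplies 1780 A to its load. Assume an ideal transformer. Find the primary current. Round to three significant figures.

For an ideal transformer I_p/I_s = N_s/N_p, so I_p = 1780 × 2050/244 = 15000 A.

I_p ≈ 15000 A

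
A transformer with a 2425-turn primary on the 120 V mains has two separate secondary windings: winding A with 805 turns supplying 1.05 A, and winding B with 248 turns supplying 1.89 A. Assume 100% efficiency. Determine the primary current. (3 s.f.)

V_A = 120 × 805/2425 = 39.835 V; V_B = 120 × 248/2425 = 12.272 V.
P_out = V_A I_A + V_B I_B = 39.835×1.05 + 12.272×1.89 = 41.827 + 23.194 = 65.021 W.
Ideal ⇒ P_in = P_out, so I_p = P_out/V_p = 65.021/120 = 0.542 A.

I_p ≈ 0.542 A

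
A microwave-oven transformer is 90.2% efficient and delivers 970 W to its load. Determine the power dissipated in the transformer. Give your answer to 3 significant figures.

P_loss ≈ 105 W

P_in = P_out/η = 970/0.902 = 1075.39 W.
P_loss = P_in − P_out = 1075.39 − 970 = 105 W.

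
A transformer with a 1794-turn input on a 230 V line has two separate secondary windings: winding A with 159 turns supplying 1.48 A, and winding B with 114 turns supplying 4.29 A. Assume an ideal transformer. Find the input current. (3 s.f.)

I_in ≈ 0.404 A

V_A = 230 × 159/1794 = 20.385 V; V_B = 230 × 114/1794 = 14.615 V.
P_out = V_A I_A + V_B I_B = 20.385×1.48 + 14.615×4.29 = 30.169 + 62.700 = 92.869 W.
Ideal ⇒ P_in = P_out, so I_in = P_out/V_in = 92.869/230 = 0.404 A.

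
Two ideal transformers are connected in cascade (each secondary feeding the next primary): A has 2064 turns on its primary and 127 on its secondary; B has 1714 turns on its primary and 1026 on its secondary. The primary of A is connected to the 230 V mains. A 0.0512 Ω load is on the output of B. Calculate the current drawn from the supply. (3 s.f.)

After A: V = 230.00 × 127/2064 = 14.152 V.
After B: V = 14.152 × 1026/1714 = 8.4715 V.
I_load = 8.4715/0.0512 = 165.46 A, so P_out = 8.4715 × 165.46 = 1401.7 W.
All ideal ⇒ P_in = P_out, so I_supply = 1401.7/230 = 6.09 A.

I_supply ≈ 6.09 A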